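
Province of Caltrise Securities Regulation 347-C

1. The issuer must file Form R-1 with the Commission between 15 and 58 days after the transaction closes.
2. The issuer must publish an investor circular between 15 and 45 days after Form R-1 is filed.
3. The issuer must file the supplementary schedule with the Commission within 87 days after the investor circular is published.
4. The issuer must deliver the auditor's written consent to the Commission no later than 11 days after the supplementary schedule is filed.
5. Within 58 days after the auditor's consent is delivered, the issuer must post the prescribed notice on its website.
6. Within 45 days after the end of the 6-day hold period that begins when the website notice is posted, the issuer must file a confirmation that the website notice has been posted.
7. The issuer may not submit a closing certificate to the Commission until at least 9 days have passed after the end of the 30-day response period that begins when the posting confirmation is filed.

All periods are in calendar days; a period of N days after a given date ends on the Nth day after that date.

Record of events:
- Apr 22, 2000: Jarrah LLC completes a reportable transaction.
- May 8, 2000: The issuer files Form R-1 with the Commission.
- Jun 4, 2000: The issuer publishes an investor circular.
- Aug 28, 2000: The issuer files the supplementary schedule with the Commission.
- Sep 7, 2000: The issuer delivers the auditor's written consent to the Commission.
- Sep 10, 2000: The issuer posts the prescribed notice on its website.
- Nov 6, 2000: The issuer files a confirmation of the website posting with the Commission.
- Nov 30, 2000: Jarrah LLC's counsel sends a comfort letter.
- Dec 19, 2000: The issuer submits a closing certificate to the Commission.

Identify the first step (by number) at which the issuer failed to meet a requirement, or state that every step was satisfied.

Step 6

Step 1: the window is 15–58 days after Apr 22, 2000 (when the transaction closes), so May 7, 2000 through Jun 19, 2000; done May 8, 2000, which is between those dates.
Step 2: the window is 15–45 days after May 8, 2000 (when Form R-1 is filed), so May 23, 2000 through Jun 22, 2000; done Jun 4, 2000 — within the window.
Step 3: 87 days after Jun 4, 2000 (when the investor circular is published) is Aug 30, 2000; done Aug 28, 2000 — timely.
Step 4: 11 days after Aug 28, 2000 (when the supplementary schedule is filed) is Sep 8, 2000; completed Sep 7, 2000, before the deadline.
Step 5: 58 days after Sep 7, 2000 (when the auditor's consent is delivered) is Nov 4, 2000; Sep 10, 2000 is within that limit.
Step 6: 45 days after Sep 16, 2000 (end of the 6-day hold period, which began when the website notice is posted on Sep 10, 2000) is Oct 31, 2000; Nov 6, 2000 misses that deadline by 6 days.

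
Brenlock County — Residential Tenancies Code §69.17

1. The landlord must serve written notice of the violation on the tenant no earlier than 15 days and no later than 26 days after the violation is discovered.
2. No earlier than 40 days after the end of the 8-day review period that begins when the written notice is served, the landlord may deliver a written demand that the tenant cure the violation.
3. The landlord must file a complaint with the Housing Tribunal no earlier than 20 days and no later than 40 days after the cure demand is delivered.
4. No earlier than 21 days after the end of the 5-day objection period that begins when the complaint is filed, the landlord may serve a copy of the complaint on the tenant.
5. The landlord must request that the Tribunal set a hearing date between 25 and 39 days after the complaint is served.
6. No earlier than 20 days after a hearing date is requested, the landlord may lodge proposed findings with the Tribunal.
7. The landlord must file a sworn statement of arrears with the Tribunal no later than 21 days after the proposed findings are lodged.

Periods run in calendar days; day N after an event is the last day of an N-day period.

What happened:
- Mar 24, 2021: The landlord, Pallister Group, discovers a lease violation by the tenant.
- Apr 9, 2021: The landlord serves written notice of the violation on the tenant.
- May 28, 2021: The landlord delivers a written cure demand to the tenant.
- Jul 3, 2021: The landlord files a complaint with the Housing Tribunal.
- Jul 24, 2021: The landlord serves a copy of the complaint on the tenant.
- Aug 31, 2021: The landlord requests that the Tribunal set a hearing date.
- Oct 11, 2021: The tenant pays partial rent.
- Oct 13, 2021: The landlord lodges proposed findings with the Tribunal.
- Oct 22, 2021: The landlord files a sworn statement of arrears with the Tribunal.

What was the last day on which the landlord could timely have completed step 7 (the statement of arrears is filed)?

Nov 3, 2021

Step 7 runs from Oct 13, 2021, when the proposed findings are lodged. 21 days after Oct 13, 2021 is Nov 3, 2021.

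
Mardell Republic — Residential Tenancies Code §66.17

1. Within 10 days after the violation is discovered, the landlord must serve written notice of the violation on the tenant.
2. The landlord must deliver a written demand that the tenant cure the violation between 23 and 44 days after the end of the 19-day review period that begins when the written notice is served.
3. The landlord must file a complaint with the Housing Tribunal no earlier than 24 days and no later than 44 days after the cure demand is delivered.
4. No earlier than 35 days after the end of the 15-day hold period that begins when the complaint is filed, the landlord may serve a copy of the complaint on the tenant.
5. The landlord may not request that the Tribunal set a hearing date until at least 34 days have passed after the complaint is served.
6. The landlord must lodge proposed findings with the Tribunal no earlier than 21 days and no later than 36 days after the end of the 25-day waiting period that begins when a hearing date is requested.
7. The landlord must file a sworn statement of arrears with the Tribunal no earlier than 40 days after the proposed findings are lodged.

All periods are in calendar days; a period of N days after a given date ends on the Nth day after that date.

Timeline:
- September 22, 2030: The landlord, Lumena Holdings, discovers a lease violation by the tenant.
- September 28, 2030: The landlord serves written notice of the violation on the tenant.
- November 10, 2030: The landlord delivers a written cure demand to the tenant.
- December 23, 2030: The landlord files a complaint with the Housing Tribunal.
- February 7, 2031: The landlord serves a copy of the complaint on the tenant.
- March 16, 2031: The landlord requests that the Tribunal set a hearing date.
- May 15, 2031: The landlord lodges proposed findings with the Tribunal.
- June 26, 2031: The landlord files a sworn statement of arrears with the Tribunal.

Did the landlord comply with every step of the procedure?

No

Step 1 — counting 10 days from September 22, 2030 (when the violation is discovered) gives a deadline of October 2, 2030; September 28, 2030 is within that limit.
Step 2 — 23 and 44 days from October 17, 2030 (end of the 19-day review period, which began when the written notice is served on September 28, 2030) are November 9, 2030 and November 30, 2030 respectively; done November 10, 2030 — within the window.
Step 3 — 24 and 44 days from November 10, 2030 (when the cure demand is delivered) are December 4, 2030 and December 24, 2030 respectively; December 23, 2030 falls inside that range.
Step 4 — must wait 35 days from January 7, 2031 (end of the 15-day hold period, which began when the complaint is filed on December 23, 2030), so not before February 11, 2031; February 7, 2031 is 4 days before the earliest permitted date.
The analysis stops there.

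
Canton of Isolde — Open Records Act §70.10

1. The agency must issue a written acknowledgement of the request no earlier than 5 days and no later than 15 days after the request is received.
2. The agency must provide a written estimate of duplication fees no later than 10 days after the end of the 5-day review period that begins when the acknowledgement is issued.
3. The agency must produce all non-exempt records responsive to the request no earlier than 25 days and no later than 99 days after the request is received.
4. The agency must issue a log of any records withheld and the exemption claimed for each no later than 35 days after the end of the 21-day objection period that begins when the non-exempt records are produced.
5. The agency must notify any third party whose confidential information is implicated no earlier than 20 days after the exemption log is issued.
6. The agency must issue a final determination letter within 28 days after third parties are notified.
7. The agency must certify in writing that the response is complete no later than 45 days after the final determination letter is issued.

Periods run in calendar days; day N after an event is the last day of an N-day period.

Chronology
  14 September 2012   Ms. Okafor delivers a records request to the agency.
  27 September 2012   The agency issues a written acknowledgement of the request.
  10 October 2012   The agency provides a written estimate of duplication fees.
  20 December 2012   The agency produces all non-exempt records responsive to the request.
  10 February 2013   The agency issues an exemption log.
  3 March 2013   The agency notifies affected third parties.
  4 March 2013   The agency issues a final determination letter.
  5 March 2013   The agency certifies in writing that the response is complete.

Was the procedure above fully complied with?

(1) the permitted window runs from 14 September 2012 + 5 = 19 September 2012 to 14 September 2012 + 15 = 29 September 2012; done 27 September 2012, which is between those dates.
(2) due by 2 October 2012 + 10 days = 12 October 2012; done 10 October 2012 — timely.
(3) the permitted window runs from 14 September 2012 + 25 = 9 October 2012 to 14 September 2012 + 99 = 22 December 2012; done 20 December 2012, which is between those dates.
(4) due by 10 January 2013 + 35 days = 14 February 2013; completed 10 February 2013, before the deadline.
(5) permitted from 10 February 2013 + 20 days = 2 March 2013 onward; done 3 March 2013 — permitted.
(6) due by 3 March 2013 + 28 days = 31 March 2013; done 4 March 2013 — timely.
(7) due by 4 March 2013 + 45 days = 18 April 2013; completed 5 March 2013, before the deadline.

Yes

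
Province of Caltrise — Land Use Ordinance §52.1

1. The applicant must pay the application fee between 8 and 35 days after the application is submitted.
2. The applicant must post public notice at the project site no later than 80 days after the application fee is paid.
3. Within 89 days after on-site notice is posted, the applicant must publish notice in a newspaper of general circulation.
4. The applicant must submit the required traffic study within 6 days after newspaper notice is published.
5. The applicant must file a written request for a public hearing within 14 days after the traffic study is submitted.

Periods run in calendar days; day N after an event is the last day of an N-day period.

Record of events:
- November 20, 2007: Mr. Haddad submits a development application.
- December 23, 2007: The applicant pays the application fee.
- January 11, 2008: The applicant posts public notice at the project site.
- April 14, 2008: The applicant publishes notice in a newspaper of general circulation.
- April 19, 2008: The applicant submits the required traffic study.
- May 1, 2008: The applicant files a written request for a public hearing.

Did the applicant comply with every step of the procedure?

(1) the permitted window runs from November 20, 2007 + 8 = November 28, 2007 to November 20, 2007 + 35 = December 25, 2007; December 23, 2007 falls inside that range.
(2) due by December 23, 2007 + 80 days = March 12, 2008; completed January 11, 2008, before the deadline.
(3) due by January 11, 2008 + 89 days = April 9, 2008; done April 14, 2008 — 5 days late.
Later steps need not be reached.

No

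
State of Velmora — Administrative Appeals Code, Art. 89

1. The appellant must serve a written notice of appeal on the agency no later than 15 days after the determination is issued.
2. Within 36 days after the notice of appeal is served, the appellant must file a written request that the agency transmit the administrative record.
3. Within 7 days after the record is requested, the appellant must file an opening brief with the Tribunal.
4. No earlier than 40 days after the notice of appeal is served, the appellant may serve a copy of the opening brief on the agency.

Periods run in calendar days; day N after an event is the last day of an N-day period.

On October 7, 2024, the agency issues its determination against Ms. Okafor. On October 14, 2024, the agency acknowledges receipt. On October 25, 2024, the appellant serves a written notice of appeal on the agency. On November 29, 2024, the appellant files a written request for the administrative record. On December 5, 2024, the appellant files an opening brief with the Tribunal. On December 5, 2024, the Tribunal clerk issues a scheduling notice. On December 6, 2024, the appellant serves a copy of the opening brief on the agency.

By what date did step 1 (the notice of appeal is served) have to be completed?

Step 1 runs from October 7, 2024, when the determination is issued. 15 days after October 7, 2024 is October 22, 2024.

October 22, 2024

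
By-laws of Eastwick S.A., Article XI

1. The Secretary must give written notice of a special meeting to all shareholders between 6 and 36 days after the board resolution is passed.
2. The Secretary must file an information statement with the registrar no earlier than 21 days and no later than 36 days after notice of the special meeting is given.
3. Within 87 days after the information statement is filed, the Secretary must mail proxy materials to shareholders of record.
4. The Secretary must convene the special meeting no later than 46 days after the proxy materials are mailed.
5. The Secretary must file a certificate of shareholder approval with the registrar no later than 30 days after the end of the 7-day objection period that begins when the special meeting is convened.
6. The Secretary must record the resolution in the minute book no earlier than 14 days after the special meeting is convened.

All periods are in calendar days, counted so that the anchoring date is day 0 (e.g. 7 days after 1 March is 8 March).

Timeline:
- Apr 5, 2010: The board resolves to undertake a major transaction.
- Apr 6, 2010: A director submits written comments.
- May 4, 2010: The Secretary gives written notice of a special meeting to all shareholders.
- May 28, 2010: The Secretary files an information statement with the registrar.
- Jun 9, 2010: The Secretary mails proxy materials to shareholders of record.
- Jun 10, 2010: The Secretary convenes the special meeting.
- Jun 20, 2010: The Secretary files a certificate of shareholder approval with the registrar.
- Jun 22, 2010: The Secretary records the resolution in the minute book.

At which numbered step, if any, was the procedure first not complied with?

Step 6

(1) the permitted window runs from Apr 5, 2010 + 6 = Apr 11, 2010 to Apr 5, 2010 + 36 = May 11, 2010; May 4, 2010 falls inside that range.
(2) the permitted window runs from May 4, 2010 + 21 = May 25, 2010 to May 4, 2010 + 36 = Jun 9, 2010; May 28, 2010 falls inside that range.
(3) due by May 28, 2010 + 87 days = Aug 23, 2010; Jun 9, 2010 is within that limit.
(4) due by Jun 9, 2010 + 46 days = Jul 25, 2010; done Jun 10, 2010 — timely.
(5) due by Jun 17, 2010 + 30 days = Jul 17, 2010; Jun 20, 2010 is within that limit.
(6) permitted from Jun 10, 2010 + 14 days = Jun 24, 2010 onward; acted on Jun 22, 2010, 2 days prematurely.
Later steps need not be reached.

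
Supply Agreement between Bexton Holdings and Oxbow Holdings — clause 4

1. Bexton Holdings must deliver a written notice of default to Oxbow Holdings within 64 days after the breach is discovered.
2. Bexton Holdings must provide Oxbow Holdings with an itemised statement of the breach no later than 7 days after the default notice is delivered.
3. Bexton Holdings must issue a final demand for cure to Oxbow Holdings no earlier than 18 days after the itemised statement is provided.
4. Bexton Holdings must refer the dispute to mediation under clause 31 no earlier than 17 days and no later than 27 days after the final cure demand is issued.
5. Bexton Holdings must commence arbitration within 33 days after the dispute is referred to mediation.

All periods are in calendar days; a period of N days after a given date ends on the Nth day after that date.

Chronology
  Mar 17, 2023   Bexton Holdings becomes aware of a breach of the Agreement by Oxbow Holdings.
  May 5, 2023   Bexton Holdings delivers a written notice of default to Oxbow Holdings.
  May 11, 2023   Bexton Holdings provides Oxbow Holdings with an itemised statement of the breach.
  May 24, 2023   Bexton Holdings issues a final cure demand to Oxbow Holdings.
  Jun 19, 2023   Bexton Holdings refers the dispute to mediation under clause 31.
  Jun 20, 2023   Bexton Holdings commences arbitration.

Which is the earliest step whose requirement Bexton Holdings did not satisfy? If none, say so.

Step 3

Step 1: 64 days after Mar 17, 2023 (when the breach is discovered) is May 20, 2023; completed May 5, 2023, before the deadline.
Step 2: 7 days after May 5, 2023 (when the default notice is delivered) is May 12, 2023; completed May 11, 2023, before the deadline.
Step 3: the earliest permitted date is 18 days after May 11, 2023 (when the itemised statement is provided), i.e. May 29, 2023; acted on May 24, 2023, 5 days prematurely.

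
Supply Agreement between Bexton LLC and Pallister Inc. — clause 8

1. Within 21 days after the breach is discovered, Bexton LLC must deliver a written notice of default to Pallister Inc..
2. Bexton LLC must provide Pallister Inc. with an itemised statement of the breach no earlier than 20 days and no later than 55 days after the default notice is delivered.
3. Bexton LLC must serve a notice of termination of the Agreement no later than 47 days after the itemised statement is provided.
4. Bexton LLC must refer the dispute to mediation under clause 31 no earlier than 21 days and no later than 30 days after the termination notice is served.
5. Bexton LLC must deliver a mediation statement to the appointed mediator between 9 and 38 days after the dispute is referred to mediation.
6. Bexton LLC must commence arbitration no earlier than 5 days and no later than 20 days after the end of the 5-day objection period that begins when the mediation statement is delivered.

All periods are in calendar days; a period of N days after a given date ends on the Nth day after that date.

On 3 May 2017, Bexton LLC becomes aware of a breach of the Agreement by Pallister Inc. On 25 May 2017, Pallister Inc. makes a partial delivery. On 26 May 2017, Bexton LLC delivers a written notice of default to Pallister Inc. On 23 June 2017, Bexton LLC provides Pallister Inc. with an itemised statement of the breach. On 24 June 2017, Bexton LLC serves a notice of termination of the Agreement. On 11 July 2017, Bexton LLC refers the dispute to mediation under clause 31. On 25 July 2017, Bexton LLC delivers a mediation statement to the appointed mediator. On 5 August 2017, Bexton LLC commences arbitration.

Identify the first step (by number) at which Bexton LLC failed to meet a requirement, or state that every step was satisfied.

Step 1: 21 days after 3 May 2017 (when the breach is discovered) is 24 May 2017; not done until 26 May 2017, 2 days after the deadline.
That is the first point of non-compliance.

Step 1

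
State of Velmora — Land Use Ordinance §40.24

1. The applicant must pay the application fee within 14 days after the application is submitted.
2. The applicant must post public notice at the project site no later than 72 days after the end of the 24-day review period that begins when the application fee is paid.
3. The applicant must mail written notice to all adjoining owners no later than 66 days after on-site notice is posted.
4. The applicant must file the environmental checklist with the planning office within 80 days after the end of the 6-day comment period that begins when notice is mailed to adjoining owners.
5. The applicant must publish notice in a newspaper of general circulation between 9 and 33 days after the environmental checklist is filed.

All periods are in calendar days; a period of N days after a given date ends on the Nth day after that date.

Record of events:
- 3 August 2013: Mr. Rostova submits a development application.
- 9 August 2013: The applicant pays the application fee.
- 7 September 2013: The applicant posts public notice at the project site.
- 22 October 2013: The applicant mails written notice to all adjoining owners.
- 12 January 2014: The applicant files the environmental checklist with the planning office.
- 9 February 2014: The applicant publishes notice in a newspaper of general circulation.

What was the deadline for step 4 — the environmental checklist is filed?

Notice is mailed to adjoining owners on 22 October 2013; the 6-day comment period therefore ends 28 October 2013, and step 4 runs from that date. 80 days after 28 October 2013 is 16 January 2014.

16 January 2014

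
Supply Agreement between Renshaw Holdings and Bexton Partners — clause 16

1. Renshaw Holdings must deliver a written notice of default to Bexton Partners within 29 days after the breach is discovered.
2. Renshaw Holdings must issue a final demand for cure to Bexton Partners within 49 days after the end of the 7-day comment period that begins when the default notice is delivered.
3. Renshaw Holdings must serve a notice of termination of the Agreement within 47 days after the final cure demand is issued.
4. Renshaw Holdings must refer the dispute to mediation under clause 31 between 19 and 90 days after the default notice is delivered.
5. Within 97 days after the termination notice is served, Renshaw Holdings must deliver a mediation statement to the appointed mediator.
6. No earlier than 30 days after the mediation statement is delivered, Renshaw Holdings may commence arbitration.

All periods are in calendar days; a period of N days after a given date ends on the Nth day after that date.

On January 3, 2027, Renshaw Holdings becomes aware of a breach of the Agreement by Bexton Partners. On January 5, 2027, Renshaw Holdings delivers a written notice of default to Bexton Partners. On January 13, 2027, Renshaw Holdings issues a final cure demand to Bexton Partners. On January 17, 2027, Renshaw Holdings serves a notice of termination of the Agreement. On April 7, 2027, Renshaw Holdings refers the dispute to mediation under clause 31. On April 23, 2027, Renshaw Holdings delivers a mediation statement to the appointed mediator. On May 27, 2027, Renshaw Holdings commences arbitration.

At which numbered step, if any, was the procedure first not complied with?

Step 1 — counting 29 days from January 3, 2027 (when the breach is discovered) gives a deadline of February 1, 2027; completed January 5, 2027, before the deadline.
Step 2 — counting 49 days from January 12, 2027 (end of the 7-day comment period, which began when the default notice is delivered on January 5, 2027) gives a deadline of March 2, 2027; completed January 13, 2027, before the deadline.
Step 3 — counting 47 days from January 13, 2027 (when the final cure demand is issued) gives a deadline of March 1, 2027; completed January 17, 2027, before the deadline.
Step 4 — 19 and 90 days from January 5, 2027 (when the default notice is delivered) are January 24, 2027 and April 5, 2027 respectively; April 7, 2027 is 2 days past the end of the window.
That is the first point of non-compliance.

Step 4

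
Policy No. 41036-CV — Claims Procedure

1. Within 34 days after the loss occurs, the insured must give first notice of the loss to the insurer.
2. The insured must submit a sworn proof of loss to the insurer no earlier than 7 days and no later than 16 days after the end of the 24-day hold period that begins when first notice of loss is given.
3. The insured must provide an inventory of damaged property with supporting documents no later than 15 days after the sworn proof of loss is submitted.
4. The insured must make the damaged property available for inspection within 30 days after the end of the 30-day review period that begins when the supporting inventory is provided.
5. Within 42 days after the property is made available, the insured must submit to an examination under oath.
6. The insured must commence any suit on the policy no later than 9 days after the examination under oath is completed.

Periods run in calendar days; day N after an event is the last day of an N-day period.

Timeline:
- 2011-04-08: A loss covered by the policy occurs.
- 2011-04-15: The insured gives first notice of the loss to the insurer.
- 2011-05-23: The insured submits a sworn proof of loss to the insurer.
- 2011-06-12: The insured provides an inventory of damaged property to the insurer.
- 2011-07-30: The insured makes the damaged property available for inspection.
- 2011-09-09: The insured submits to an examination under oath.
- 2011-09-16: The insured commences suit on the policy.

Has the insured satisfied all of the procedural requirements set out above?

Step 1: 34 days after 2011-04-08 (when the loss occurs) is 2011-05-12; 2011-04-15 is within that limit.
Step 2: the window is 7–16 days after 2011-05-09 (end of the 24-day hold period, which began when first notice of loss is given on 2011-04-15), so 2011-05-16 through 2011-05-25; 2011-05-23 falls inside that range.
Step 3: 15 days after 2011-05-23 (when the sworn proof of loss is submitted) is 2011-06-07; done 2011-06-12 — 5 days late.

No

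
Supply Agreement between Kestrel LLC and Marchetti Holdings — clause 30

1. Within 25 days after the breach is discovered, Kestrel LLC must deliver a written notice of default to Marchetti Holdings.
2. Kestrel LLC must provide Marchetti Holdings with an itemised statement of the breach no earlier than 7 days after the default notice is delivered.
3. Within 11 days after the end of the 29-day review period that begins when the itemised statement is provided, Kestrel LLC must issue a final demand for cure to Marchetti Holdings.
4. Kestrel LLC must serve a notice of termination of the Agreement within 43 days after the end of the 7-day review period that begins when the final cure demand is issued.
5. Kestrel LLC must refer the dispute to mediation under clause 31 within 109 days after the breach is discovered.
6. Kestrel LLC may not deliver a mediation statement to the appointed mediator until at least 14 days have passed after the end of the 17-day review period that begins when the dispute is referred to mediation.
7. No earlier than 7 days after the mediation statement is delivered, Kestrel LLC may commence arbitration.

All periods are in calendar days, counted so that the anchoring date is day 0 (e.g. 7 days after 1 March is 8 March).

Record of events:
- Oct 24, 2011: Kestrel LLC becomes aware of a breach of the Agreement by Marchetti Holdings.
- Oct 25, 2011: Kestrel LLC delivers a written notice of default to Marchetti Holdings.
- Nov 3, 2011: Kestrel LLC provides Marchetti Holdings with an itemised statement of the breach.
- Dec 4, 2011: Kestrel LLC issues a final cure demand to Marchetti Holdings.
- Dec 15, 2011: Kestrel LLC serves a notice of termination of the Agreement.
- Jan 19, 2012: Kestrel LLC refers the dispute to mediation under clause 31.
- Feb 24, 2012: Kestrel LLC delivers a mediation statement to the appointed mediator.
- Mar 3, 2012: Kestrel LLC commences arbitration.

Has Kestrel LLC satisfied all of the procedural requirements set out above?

(1) due by Oct 24, 2011 + 25 days = Nov 18, 2011; completed Oct 25, 2011, before the deadline.
(2) permitted from Oct 25, 2011 + 7 days = Nov 1, 2011 onward; Nov 3, 2011 is on or after that date.
(3) due by Dec 2, 2011 + 11 days = Dec 13, 2011; done Dec 4, 2011 — timely.
(4) due by Dec 11, 2011 + 43 days = Jan 23, 2012; completed Dec 15, 2011, before the deadline.
(5) due by Oct 24, 2011 + 109 days = Feb 10, 2012; completed Jan 19, 2012, before the deadline.
(6) permitted from Feb 5, 2012 + 14 days = Feb 19, 2012 onward; done Feb 24, 2012, after the minimum wait.
(7) permitted from Feb 24, 2012 + 7 days = Mar 2, 2012 onward; done Mar 3, 2012 — permitted.

Yes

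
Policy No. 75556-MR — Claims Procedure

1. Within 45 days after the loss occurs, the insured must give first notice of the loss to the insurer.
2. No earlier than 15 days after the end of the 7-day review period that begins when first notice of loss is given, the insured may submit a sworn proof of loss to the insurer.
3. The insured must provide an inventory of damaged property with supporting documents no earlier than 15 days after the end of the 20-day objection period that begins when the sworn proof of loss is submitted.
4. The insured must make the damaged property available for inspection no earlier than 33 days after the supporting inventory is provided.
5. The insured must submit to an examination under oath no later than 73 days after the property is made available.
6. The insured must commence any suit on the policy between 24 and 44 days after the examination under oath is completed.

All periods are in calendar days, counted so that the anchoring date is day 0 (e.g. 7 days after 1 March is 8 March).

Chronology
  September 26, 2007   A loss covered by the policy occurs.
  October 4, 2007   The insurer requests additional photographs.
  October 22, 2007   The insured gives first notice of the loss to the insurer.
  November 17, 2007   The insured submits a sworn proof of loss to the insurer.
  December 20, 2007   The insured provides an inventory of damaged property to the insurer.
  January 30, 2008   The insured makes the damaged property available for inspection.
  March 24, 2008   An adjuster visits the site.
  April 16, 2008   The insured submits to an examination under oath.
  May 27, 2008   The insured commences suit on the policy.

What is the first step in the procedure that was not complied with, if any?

Step 3

Step 1 — counting 45 days from September 26, 2007 (when the loss occurs) gives a deadline of November 10, 2007; completed October 22, 2007, before the deadline.
Step 2 — must wait 15 days from October 29, 2007 (end of the 7-day review period, which began when first notice of loss is given on October 22, 2007), so not before November 13, 2007; November 17, 2007 is on or after that date.
Step 3 — must wait 15 days from December 7, 2007 (end of the 20-day objection period, which began when the sworn proof of loss is submitted on November 17, 2007), so not before December 22, 2007; done December 20, 2007 — 2 days too early.
Later steps need not be reached.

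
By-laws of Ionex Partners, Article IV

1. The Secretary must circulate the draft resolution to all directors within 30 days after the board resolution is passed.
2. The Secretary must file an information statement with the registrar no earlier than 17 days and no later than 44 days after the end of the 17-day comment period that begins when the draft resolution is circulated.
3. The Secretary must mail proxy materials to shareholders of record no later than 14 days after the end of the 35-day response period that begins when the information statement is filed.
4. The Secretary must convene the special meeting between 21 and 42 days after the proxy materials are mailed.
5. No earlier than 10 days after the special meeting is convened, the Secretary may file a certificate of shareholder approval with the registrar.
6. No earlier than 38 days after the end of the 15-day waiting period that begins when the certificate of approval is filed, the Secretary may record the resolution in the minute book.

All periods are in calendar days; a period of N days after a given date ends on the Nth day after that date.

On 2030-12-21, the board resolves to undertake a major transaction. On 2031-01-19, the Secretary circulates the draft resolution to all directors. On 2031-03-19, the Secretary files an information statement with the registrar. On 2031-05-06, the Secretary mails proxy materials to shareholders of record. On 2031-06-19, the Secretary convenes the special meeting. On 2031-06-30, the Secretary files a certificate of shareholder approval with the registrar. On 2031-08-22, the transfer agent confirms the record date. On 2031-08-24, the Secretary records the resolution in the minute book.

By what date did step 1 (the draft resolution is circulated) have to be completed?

2031-01-20

Step 1 runs from 2030-12-21, when the board resolution is passed. 30 days after 2030-12-21 is 2031-01-20.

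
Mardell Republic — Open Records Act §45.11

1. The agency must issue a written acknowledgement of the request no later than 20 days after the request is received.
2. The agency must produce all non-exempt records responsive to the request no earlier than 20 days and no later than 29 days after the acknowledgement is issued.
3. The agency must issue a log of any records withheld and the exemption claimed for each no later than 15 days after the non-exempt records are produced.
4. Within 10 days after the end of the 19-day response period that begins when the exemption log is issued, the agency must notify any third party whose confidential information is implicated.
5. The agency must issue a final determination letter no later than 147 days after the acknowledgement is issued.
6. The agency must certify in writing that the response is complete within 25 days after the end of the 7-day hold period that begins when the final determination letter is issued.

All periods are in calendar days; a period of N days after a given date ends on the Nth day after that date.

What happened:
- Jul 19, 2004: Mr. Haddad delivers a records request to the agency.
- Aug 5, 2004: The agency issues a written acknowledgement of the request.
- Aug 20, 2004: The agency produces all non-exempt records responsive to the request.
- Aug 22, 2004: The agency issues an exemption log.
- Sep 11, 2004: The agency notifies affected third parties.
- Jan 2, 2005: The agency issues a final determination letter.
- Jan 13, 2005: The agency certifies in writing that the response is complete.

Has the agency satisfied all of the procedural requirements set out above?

No

Step 1 — counting 20 days from Jul 19, 2004 (when the request is received) gives a deadline of Aug 8, 2004; completed Aug 5, 2004, before the deadline.
Step 2 — 20 and 29 days from Aug 5, 2004 (when the acknowledgement is issued) are Aug 25, 2004 and Sep 3, 2004 respectively; Aug 20, 2004 is 5 days too early.
Later steps need not be reached.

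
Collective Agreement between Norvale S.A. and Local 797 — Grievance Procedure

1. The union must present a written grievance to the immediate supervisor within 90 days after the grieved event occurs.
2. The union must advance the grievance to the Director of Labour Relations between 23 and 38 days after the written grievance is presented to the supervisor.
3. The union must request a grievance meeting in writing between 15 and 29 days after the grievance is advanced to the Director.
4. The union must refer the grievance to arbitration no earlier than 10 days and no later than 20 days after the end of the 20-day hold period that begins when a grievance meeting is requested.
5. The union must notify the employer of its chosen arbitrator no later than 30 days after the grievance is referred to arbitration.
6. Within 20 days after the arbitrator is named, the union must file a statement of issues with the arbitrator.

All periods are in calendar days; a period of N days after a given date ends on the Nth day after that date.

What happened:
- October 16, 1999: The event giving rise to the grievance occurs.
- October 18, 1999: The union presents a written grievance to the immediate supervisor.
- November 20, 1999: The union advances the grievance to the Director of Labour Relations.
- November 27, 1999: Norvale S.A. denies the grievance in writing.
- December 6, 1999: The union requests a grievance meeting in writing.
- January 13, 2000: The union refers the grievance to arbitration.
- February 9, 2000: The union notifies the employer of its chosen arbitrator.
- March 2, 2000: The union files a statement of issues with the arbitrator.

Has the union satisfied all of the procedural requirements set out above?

(1) due by October 16, 1999 + 90 days = January 14, 2000; done October 18, 1999 — timely.
(2) the permitted window runs from October 18, 1999 + 23 = November 10, 1999 to October 18, 1999 + 38 = November 25, 1999; done November 20, 1999 — within the window.
(3) the permitted window runs from November 20, 1999 + 15 = December 5, 1999 to November 20, 1999 + 29 = December 19, 1999; December 6, 1999 falls inside that range.
(4) the permitted window runs from December 26, 1999 + 10 = January 5, 2000 to December 26, 1999 + 20 = January 15, 2000; done January 13, 2000 — within the window.
(5) due by January 13, 2000 + 30 days = February 12, 2000; February 9, 2000 is within that limit.
(6) due by February 9, 2000 + 20 days = February 29, 2000; March 2, 2000 misses that deadline by 2 days.

No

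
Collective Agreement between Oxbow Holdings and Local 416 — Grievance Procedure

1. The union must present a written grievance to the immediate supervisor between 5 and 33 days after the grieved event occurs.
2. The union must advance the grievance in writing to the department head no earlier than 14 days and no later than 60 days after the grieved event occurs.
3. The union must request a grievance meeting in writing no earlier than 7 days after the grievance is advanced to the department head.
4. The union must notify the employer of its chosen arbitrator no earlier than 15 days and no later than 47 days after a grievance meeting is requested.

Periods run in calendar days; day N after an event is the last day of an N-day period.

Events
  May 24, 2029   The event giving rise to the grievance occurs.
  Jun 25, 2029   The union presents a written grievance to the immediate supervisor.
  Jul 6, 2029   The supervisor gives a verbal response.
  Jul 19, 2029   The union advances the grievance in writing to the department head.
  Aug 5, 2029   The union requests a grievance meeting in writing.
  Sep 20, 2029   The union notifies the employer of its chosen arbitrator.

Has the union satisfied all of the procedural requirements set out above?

Step 1: the window is 5–33 days after May 24, 2029 (when the grieved event occurs), so May 29, 2029 through Jun 26, 2029; done Jun 25, 2029 — within the window.
Step 2: the window is 14–60 days after May 24, 2029 (when the grieved event occurs), so Jun 7, 2029 through Jul 23, 2029; Jul 19, 2029 falls inside that range.
Step 3: the earliest permitted date is 7 days after Jul 19, 2029 (when the grievance is advanced to the department head), i.e. Jul 26, 2029; done Aug 5, 2029 — permitted.
Step 4: the window is 15–47 days after Aug 5, 2029 (when a grievance meeting is requested), so Aug 20, 2029 through Sep 21, 2029; done Sep 20, 2029 — within the window.

Yes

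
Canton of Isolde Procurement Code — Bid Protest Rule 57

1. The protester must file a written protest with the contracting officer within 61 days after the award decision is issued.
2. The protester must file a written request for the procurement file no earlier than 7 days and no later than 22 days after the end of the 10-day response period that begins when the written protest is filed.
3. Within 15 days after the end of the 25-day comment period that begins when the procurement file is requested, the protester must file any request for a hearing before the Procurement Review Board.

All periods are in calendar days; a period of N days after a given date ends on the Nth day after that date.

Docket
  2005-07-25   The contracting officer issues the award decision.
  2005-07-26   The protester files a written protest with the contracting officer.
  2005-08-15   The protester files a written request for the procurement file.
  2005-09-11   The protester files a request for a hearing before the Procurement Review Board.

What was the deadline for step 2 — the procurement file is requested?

2005-08-27

The written protest is filed on 2005-07-26; the 10-day response period therefore ends 2005-08-05, and step 2 runs from that date. The window is 7–22 days after 2005-08-05; it closes on 2005-08-27.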